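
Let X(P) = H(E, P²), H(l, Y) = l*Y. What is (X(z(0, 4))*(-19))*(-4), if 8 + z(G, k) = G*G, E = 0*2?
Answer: 0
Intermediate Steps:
E = 0
z(G, k) = -8 + G² (z(G, k) = -8 + G*G = -8 + G²)
H(l, Y) = Y*l
X(P) = 0 (X(P) = P²*0 = 0)
(X(z(0, 4))*(-19))*(-4) = (0*(-19))*(-4) = 0*(-4) = 0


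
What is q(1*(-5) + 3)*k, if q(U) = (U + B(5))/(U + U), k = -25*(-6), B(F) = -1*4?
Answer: 225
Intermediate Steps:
B(F) = -4
k = 150
q(U) = (-4 + U)/(2*U) (q(U) = (U - 4)/(U + U) = (-4 + U)/((2*U)) = (-4 + U)*(1/(2*U)) = (-4 + U)/(2*U))
q(1*(-5) + 3)*k = ((-4 + (1*(-5) + 3))/(2*(1*(-5) + 3)))*150 = ((-4 + (-5 + 3))/(2*(-5 + 3)))*150 = ((½)*(-4 - 2)/(-2))*150 = ((½)*(-½)*(-6))*150 = (3/2)*150 = 225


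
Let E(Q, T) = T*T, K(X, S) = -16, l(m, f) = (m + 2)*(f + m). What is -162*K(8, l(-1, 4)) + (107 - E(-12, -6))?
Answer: 2663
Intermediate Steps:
l(m, f) = (2 + m)*(f + m)
E(Q, T) = T**2
-162*K(8, l(-1, 4)) + (107 - E(-12, -6)) = -162*(-16) + (107 - 1*(-6)**2) = 2592 + (107 - 1*36) = 2592 + (107 - 36) = 2592 + 71 = 2663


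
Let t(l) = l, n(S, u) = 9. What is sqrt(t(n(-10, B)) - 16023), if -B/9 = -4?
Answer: I*sqrt(16014) ≈ 126.55*I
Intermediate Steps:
B = 36 (B = -9*(-4) = 36)
sqrt(t(n(-10, B)) - 16023) = sqrt(9 - 16023) = sqrt(-16014) = I*sqrt(16014)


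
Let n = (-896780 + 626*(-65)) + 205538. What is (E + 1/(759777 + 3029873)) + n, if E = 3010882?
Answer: 8636422867501/3789650 ≈ 2.2790e+6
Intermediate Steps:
n = -731932 (n = (-896780 - 40690) + 205538 = -937470 + 205538 = -731932)
(E + 1/(759777 + 3029873)) + n = (3010882 + 1/(759777 + 3029873)) - 731932 = (3010882 + 1/3789650) - 731932 = 11410188971301/3789650 - 731932 = 8636422867501/3789650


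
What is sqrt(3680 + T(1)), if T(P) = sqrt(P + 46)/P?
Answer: sqrt(3680 + sqrt(47)) ≈ 60.719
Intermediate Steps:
T(P) = sqrt(46 + P)/P
sqrt(3680 + T(1)) = sqrt(3680 + sqrt(46 + 1)/1) = sqrt(3680 + 1*sqrt(47)) = sqrt(3680 + sqrt(47))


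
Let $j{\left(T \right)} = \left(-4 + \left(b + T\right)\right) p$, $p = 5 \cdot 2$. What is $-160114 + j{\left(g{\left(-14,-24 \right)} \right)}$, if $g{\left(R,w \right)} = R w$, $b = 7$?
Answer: $-156724$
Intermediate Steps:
$p = 10$
$j{\left(T \right)} = 30 + 10 T$ ($j{\left(T \right)} = \left(-4 + \left(7 + T\right)\right) 10 = \left(3 + T\right) 10 = 30 + 10 T$)
$-160114 + j{\left(g{\left(-14,-24 \right)} \right)} = -160114 + \left(30 + 10 \left(\left(-14\right) \left(-24\right)\right)\right) = -160114 + \left(30 + 10 \cdot 336\right) = -160114 + \left(30 + 3360\right) = -160114 + 3390 = -156724$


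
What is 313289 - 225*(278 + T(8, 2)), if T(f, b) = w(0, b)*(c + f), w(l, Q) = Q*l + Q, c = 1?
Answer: 246689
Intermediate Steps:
w(l, Q) = Q + Q*l
T(f, b) = b*(1 + f) (T(f, b) = (b*(1 + 0))*(1 + f) = (b*1)*(1 + f) = b*(1 + f))
313289 - 225*(278 + T(8, 2)) = 313289 - 225*(278 + 2*(1 + 8)) = 313289 - 225*(278 + 2*9) = 313289 - 225*(278 + 18) = 313289 - 225*296 = 313289 - 66600 = 246689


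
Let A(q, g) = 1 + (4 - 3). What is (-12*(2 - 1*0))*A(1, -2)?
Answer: -48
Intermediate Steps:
A(q, g) = 2 (A(q, g) = 1 + 1 = 2)
(-12*(2 - 1*0))*A(1, -2) = -12*(2 - 1*0)*2 = -12*(2 + 0)*2 = -12*2*2 = -24*2 = -48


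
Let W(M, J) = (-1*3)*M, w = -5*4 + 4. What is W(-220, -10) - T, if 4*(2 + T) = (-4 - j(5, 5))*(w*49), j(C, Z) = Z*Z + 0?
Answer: -5022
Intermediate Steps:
j(C, Z) = Z**2 (j(C, Z) = Z**2 + 0 = Z**2)
w = -16 (w = -20 + 4 = -16)
W(M, J) = -3*M
T = 5682 (T = -2 + ((-4 - 1*5**2)*(-16*49))/4 = -2 + ((-4 - 1*25)*(-784))/4 = -2 + ((-4 - 25)*(-784))/4 = -2 + (-29*(-784))/4 = -2 + (1/4)*22736 = -2 + 5684 = 5682)
W(-220, -10) - T = -3*(-220) - 1*5682 = 660 - 5682 = -5022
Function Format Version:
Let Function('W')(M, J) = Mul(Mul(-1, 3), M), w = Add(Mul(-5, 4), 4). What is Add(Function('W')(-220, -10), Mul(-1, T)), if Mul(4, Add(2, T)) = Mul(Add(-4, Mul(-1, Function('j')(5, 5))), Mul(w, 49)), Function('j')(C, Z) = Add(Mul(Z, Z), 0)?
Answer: -5022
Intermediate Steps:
Function('j')(C, Z) = Pow(Z, 2) (Function('j')(C, Z) = Add(Pow(Z, 2), 0) = Pow(Z, 2))
w = -16 (w = Add(-20, 4) = -16)
Function('W')(M, J) = Mul(-3, M)
T = 5682 (T = Add(-2, Mul(Rational(1, 4), Mul(Add(-4, Mul(-1, Pow(5, 2))), Mul(-16, 49)))) = Add(-2, Mul(Rational(1, 4), Mul(Add(-4, Mul(-1, 25)), -784))) = Add(-2, Mul(Rational(1, 4), Mul(Add(-4, -25), -784))) = Add(-2, Mul(Rational(1, 4), Mul(-29, -784))) = Add(-2, Mul(Rational(1, 4), 22736)) = Add(-2, 5684) = 5682)
Add(Function('W')(-220, -10), Mul(-1, T)) = Add(Mul(-3, -220), Mul(-1, 5682)) = Add(660, -5682) = -5022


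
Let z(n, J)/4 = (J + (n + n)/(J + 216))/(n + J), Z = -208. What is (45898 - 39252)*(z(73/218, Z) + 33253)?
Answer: 10006070497436/45271 ≈ 2.2103e+8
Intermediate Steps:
z(n, J) = 4*(J + 2*n/(216 + J))/(J + n) (z(n, J) = 4*((J + (n + n)/(J + 216))/(n + J)) = 4*((J + (2*n)/(216 + J))/(J + n)) = 4*((J + 2*n/(216 + J))/(J + n)) = 4*(J + 2*n/(216 + J))/(J + n))
(45898 - 39252)*(z(73/218, Z) + 33253) = (45898 - 39252)*(4*((-208)**2 + 2*(73/218) + 216*(-208))/((-208)**2 + 216*(-208) + 216*(73/218) - 15184/218) + 33253) = 6646*(4*(43264 + 2*(73*(1/218)) - 44928)/(43264 - 44928 + 216*(73*(1/218)) - 15184/218) + 33253) = 6646*(4*(43264 + 2*(73/218) - 44928)/(43264 - 44928 + 216*(73/218) - 208*73/218) + 33253) = 6646*(4*(43264 + 73/109 - 44928)/(43264 - 44928 + 7884/109 - 7592/109) + 33253) = 6646*(4*(-181303/109)/(-181084/109) + 33253) = 6646*(4*(-109/181084)*(-181303/109) + 33253) = 6646*(181303/45271 + 33253) = 6646*(1505577866/45271) = 10006070497436/45271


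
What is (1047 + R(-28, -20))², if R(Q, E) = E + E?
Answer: 1014049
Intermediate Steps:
R(Q, E) = 2*E
(1047 + R(-28, -20))² = (1047 + 2*(-20))² = (1047 - 40)² = 1007² = 1014049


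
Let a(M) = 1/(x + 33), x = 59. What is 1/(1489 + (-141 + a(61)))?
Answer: 92/124017 ≈ 0.00074183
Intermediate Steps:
a(M) = 1/92 (a(M) = 1/(59 + 33) = 1/92)
1/(1489 + (-141 + a(61))) = 1/(1489 + (-141 + 1/92)) = 1/(1489 - 12971/92) = 1/(124017/92) = 92/124017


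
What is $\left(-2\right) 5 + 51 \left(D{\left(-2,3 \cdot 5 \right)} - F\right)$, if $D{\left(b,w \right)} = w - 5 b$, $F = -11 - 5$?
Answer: $2081$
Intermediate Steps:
$F = -16$ ($F = -11 - 5 = -16$)
$\left(-2\right) 5 + 51 \left(D{\left(-2,3 \cdot 5 \right)} - F\right) = \left(-2\right) 5 + 51 \left(\left(3 \cdot 5 - -10\right) - -16\right) = -10 + 51 \left(\left(15 + 10\right) + 16\right) = -10 + 51 \left(25 + 16\right) = -10 + 51 \cdot 41 = -10 + 2091 = 2081$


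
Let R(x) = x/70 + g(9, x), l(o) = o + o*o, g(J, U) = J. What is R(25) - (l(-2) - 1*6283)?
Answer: 88065/14 ≈ 6290.4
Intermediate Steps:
l(o) = o + o**2
R(x) = 9 + x/70 (R(x) = x/70 + 9 = 9 + x/70)
R(25) - (l(-2) - 1*6283) = (9 + (1/70)*25) - (-2*(1 - 2) - 1*6283) = (9 + 5/14) - (-2*(-1) - 6283) = 131/14 - (2 - 6283) = 131/14 - 1*(-6281) = 131/14 + 6281 = 88065/14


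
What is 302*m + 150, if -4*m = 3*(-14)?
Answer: 3321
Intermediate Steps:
m = 21/2 (m = -3*(-14)/4 = -1/4*(-42) = 21/2 ≈ 10.500)
302*m + 150 = 302*(21/2) + 150 = 3171 + 150 = 3321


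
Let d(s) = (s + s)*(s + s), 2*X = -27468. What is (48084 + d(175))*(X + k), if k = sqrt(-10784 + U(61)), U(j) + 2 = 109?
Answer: -2342800656 + 170584*I*sqrt(10677) ≈ -2.3428e+9 + 1.7626e+7*I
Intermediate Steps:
X = -13734 (X = (1/2)*(-27468) = -13734)
U(j) = 107 (U(j) = -2 + 109 = 107)
k = I*sqrt(10677) (k = sqrt(-10784 + 107) = sqrt(-10677) = I*sqrt(10677) ≈ 103.33*I)
d(s) = 4*s**2 (d(s) = (2*s)*(2*s) = 4*s**2)
(48084 + d(175))*(X + k) = (48084 + 4*175**2)*(-13734 + I*sqrt(10677)) = (48084 + 4*30625)*(-13734 + I*sqrt(10677)) = (48084 + 122500)*(-13734 + I*sqrt(10677)) = 170584*(-13734 + I*sqrt(10677)) = -2342800656 + 170584*I*sqrt(10677)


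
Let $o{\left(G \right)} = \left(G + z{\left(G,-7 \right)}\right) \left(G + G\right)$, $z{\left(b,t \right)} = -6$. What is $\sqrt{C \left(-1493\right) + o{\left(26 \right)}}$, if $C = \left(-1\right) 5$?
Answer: $9 \sqrt{105} \approx 92.223$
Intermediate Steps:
$C = -5$
$o{\left(G \right)} = 2 G \left(-6 + G\right)$ ($o{\left(G \right)} = \left(G - 6\right) \left(G + G\right) = \left(-6 + G\right) 2 G = 2 G \left(-6 + G\right)$)
$\sqrt{C \left(-1493\right) + o{\left(26 \right)}} = \sqrt{\left(-5\right) \left(-1493\right) + 2 \cdot 26 \left(-6 + 26\right)} = \sqrt{7465 + 2 \cdot 26 \cdot 20} = \sqrt{7465 + 1040} = \sqrt{8505} = 9 \sqrt{105}$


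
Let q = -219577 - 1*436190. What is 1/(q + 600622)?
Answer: -1/55145 ≈ -1.8134e-5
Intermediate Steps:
q = -655767 (q = -219577 - 436190 = -655767)
1/(q + 600622) = 1/(-655767 + 600622) = 1/(-55145) = -1/55145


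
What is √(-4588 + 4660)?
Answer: 6*√2 ≈ 8.4853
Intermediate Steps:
√(-4588 + 4660) = √72 = 6*√2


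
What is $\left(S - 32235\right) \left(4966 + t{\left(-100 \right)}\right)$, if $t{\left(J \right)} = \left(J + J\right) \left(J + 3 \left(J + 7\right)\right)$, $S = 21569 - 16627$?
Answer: $-2204346438$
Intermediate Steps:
$S = 4942$ ($S = 21569 - 16627 = 4942$)
$t{\left(J \right)} = 2 J \left(21 + 4 J\right)$ ($t{\left(J \right)} = 2 J \left(J + 3 \left(7 + J\right)\right) = 2 J \left(J + \left(21 + 3 J\right)\right) = 2 J \left(21 + 4 J\right)$)
$\left(S - 32235\right) \left(4966 + t{\left(-100 \right)}\right) = \left(4942 - 32235\right) \left(4966 + 2 \left(-100\right) \left(21 + 4 \left(-100\right)\right)\right) = - 27293 \left(4966 + 2 \left(-100\right) \left(21 - 400\right)\right) = - 27293 \left(4966 + 2 \left(-100\right) \left(-379\right)\right) = - 27293 \left(4966 + 75800\right) = \left(-27293\right) 80766 = -2204346438$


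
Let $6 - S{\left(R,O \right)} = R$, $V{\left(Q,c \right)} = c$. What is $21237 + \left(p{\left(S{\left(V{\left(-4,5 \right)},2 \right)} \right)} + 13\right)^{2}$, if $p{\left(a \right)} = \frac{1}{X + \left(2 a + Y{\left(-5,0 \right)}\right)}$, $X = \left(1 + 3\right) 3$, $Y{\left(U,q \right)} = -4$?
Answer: $\frac{2140861}{100} \approx 21409.0$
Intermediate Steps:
$X = 12$ ($X = 4 \cdot 3 = 12$)
$S{\left(R,O \right)} = 6 - R$
$p{\left(a \right)} = \frac{1}{8 + 2 a}$ ($p{\left(a \right)} = \frac{1}{12 + \left(2 a - 4\right)} = \frac{1}{12 + \left(-4 + 2 a\right)} = \frac{1}{8 + 2 a}$)
$21237 + \left(p{\left(S{\left(V{\left(-4,5 \right)},2 \right)} \right)} + 13\right)^{2} = 21237 + \left(\frac{1}{2 \left(4 + \left(6 - 5\right)\right)} + 13\right)^{2} = 21237 + \left(\frac{1}{2 \left(4 + 1\right)} + 13\right)^{2} = 21237 + \left(\frac{1}{2 \cdot 5} + 13\right)^{2} = 21237 + \left(\frac{1}{2} \cdot \frac{1}{5} + 13\right)^{2} = 21237 + \left(\frac{1}{10} + 13\right)^{2} = 21237 + \left(\frac{131}{10}\right)^{2} = 21237 + \frac{17161}{100} = \frac{2140861}{100}$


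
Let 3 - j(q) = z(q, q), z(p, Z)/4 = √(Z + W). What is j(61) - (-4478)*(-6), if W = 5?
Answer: -26865 - 4*√66 ≈ -26898.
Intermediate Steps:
z(p, Z) = 4*√(5 + Z) (z(p, Z) = 4*√(Z + 5) = 4*√(5 + Z))
j(q) = 3 - 4*√(5 + q)
j(61) - (-4478)*(-6) = (3 - 4*√(5 + 61)) - (-4478)*(-6) = (3 - 4*√66) - 1*26868 = (3 - 4*√66) - 26868 = -26865 - 4*√66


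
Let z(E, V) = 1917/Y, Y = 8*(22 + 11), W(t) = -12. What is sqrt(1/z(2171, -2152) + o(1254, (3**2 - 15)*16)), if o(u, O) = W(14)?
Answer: 2*I*sqrt(134545)/213 ≈ 3.4442*I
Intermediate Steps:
Y = 264 (Y = 8*33 = 264)
o(u, O) = -12
z(E, V) = 639/88 (z(E, V) = 1917/264 = 1917*(1/264) = 639/88)
sqrt(1/z(2171, -2152) + o(1254, (3**2 - 15)*16)) = sqrt(1/(639/88) - 12) = sqrt(88/639 - 12) = sqrt(-7580/639) = 2*I*sqrt(134545)/213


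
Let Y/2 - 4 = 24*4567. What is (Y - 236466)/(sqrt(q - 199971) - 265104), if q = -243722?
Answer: 4570923168/70280574509 + 17242*I*sqrt(443693)/70280574509 ≈ 0.065038 + 0.00016342*I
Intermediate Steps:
Y = 219224 (Y = 8 + 2*(24*4567) = 8 + 2*109608 = 8 + 219216 = 219224)
(Y - 236466)/(sqrt(q - 199971) - 265104) = (219224 - 236466)/(sqrt(-243722 - 199971) - 265104) = -17242/(sqrt(-443693) - 265104) = -17242/(I*sqrt(443693) - 265104) = -17242/(-265104 + I*sqrt(443693))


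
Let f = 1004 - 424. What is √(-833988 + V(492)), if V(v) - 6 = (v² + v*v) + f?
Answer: I*√349274 ≈ 590.99*I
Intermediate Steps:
f = 580
V(v) = 586 + 2*v² (V(v) = 6 + ((v² + v*v) + 580) = 6 + ((v² + v²) + 580) = 6 + (2*v² + 580) = 6 + (580 + 2*v²) = 586 + 2*v²)
√(-833988 + V(492)) = √(-833988 + (586 + 2*492²)) = √(-833988 + (586 + 2*242064)) = √(-833988 + (586 + 484128)) = √(-833988 + 484714) = √(-349274) = I*√349274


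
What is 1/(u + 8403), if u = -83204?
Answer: -1/74801 ≈ -1.3369e-5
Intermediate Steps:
1/(u + 8403) = 1/(-83204 + 8403) = 1/(-74801) = -1/74801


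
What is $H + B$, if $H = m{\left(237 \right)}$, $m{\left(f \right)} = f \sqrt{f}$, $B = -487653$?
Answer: $-487653 + 237 \sqrt{237} \approx -4.84 \cdot 10^{5}$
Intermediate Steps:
$m{\left(f \right)} = f^{\frac{3}{2}}$
$H = 237 \sqrt{237}$ ($H = 237^{\frac{3}{2}} = 237 \sqrt{237} \approx 3648.6$)
$H + B = 237 \sqrt{237} - 487653 = -487653 + 237 \sqrt{237}$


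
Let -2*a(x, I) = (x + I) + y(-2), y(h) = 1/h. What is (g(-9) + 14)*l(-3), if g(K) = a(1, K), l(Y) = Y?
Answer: -219/4 ≈ -54.750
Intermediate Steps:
y(h) = 1/h
a(x, I) = ¼ - I/2 - x/2 (a(x, I) = -((x + I) + 1/(-2))/2 = -((I + x) - ½)/2 = -(-½ + I + x)/2 = ¼ - I/2 - x/2)
g(K) = -¼ - K/2 (g(K) = ¼ - K/2 - ½*1 = ¼ - K/2 - ½ = -¼ - K/2)
(g(-9) + 14)*l(-3) = ((-¼ - ½*(-9)) + 14)*(-3) = ((-¼ + 9/2) + 14)*(-3) = (17/4 + 14)*(-3) = (73/4)*(-3) = -219/4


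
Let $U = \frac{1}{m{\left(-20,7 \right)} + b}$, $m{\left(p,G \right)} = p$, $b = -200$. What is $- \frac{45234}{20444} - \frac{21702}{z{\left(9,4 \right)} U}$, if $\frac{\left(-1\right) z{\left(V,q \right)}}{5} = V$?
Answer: $- \frac{3253689563}{30666} \approx -1.061 \cdot 10^{5}$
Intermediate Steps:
$z{\left(V,q \right)} = - 5 V$
$U = - \frac{1}{220}$ ($U = \frac{1}{-20 - 200} = \frac{1}{-220} = - \frac{1}{220} \approx -0.0045455$)
$- \frac{45234}{20444} - \frac{21702}{z{\left(9,4 \right)} U} = - \frac{45234}{20444} - \frac{21702}{\left(-5\right) 9 \left(- \frac{1}{220}\right)} = \left(-45234\right) \frac{1}{20444} - \frac{21702}{\left(-45\right) \left(- \frac{1}{220}\right)} = - \frac{22617}{10222} - \frac{21702}{\frac{9}{44}} = - \frac{22617}{10222} - \frac{318296}{3} = - \frac{3253689563}{30666}$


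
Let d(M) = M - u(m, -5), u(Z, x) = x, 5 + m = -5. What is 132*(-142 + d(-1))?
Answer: -18216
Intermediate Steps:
m = -10 (m = -5 - 5 = -10)
d(M) = 5 + M (d(M) = M - 1*(-5) = M + 5 = 5 + M)
132*(-142 + d(-1)) = 132*(-142 + (5 - 1)) = 132*(-142 + 4) = 132*(-138) = -18216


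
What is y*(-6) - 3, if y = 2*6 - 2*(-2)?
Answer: -99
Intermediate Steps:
y = 16 (y = 12 + 4 = 16)
y*(-6) - 3 = 16*(-6) - 3 = -96 - 3 = -99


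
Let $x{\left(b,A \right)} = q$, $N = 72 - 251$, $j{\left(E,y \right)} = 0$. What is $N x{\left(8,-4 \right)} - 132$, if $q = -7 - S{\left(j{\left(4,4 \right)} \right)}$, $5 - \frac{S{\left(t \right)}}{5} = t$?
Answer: $5596$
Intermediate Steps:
$N = -179$ ($N = 72 - 251 = -179$)
$S{\left(t \right)} = 25 - 5 t$
$q = -32$ ($q = -7 - \left(25 - 0\right) = -7 - \left(25 + 0\right) = -7 - 25 = -32$)
$x{\left(b,A \right)} = -32$
$N x{\left(8,-4 \right)} - 132 = \left(-179\right) \left(-32\right) - 132 = 5728 - 132 = 5596$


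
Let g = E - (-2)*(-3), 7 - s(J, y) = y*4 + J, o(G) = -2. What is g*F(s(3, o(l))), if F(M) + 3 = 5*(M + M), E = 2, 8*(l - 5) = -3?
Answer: -468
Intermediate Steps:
l = 37/8 (l = 5 + (1/8)*(-3) = 5 - 3/8 = 37/8 ≈ 4.6250)
s(J, y) = 7 - J - 4*y (s(J, y) = 7 - (y*4 + J) = 7 - (4*y + J) = 7 - (J + 4*y) = 7 + (-J - 4*y) = 7 - J - 4*y)
g = -4 (g = 2 - (-2)*(-3) = 2 - 2*3 = 2 - 6 = -4)
F(M) = -3 + 10*M (F(M) = -3 + 5*(M + M) = -3 + 5*(2*M) = -3 + 10*M)
g*F(s(3, o(l))) = -4*(-3 + 10*(7 - 1*3 - 4*(-2))) = -4*(-3 + 10*(7 - 3 + 8)) = -4*(-3 + 10*12) = -4*(-3 + 120) = -4*117 = -468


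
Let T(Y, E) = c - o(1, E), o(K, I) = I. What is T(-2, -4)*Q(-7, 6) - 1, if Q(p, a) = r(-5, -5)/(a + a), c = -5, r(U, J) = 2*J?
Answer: -1/6 ≈ -0.16667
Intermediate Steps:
T(Y, E) = -5 - E
Q(p, a) = -5/a (Q(p, a) = (2*(-5))/(a + a) = -10*1/(2*a) = -5/a)
T(-2, -4)*Q(-7, 6) - 1 = (-5 - 1*(-4))*(-5/6) - 1 = (-5 + 4)*(-5*1/6) - 1 = -1*(-5/6) - 1 = 5/6 - 1 = -1/6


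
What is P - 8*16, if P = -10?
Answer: -138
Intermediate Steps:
P - 8*16 = -10 - 8*16 = -10 - 128 = -138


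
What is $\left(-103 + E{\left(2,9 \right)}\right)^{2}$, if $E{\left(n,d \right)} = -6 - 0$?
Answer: $11881$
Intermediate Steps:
$E{\left(n,d \right)} = -6$ ($E{\left(n,d \right)} = -6 + 0 = -6$)
$\left(-103 + E{\left(2,9 \right)}\right)^{2} = \left(-103 - 6\right)^{2} = \left(-109\right)^{2} = 11881$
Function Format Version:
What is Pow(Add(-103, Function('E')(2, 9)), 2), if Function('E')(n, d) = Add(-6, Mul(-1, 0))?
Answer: 11881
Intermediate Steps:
Function('E')(n, d) = -6 (Function('E')(n, d) = Add(-6, 0) = -6)
Pow(Add(-103, Function('E')(2, 9)), 2) = Pow(Add(-103, -6), 2) = Pow(-109, 2) = 11881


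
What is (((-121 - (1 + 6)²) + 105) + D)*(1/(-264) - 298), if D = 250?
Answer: -14554505/264 ≈ -55131.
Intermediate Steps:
(((-121 - (1 + 6)²) + 105) + D)*(1/(-264) - 298) = (((-121 - (1 + 6)²) + 105) + 250)*(1/(-264) - 298) = (((-121 - 1*7²) + 105) + 250)*(-1/264 - 298) = (((-121 - 1*49) + 105) + 250)*(-78673/264) = (((-121 - 49) + 105) + 250)*(-78673/264) = ((-170 + 105) + 250)*(-78673/264) = (-65 + 250)*(-78673/264) = 185*(-78673/264) = -14554505/264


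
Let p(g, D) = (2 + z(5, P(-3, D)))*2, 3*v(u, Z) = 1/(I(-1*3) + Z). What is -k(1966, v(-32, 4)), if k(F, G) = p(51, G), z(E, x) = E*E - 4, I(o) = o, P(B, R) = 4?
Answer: -46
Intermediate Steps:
z(E, x) = -4 + E² (z(E, x) = E² - 4 = -4 + E²)
v(u, Z) = 1/(3*(-3 + Z)) (v(u, Z) = 1/(3*(-1*3 + Z)) = 1/(3*(-3 + Z)))
p(g, D) = 46 (p(g, D) = (2 + (-4 + 5²))*2 = (2 + (-4 + 25))*2 = (2 + 21)*2 = 23*2 = 46)
k(F, G) = 46
-k(1966, v(-32, 4)) = -1*46 = -46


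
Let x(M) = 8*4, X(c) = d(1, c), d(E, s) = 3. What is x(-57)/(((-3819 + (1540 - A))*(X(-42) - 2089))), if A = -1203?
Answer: 4/280567 ≈ 1.4257e-5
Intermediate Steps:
X(c) = 3
x(M) = 32
x(-57)/(((-3819 + (1540 - A))*(X(-42) - 2089))) = 32/(((-3819 + (1540 - 1*(-1203)))*(3 - 2089))) = 32/(((-3819 + (1540 + 1203))*(-2086))) = 32/(((-3819 + 2743)*(-2086))) = 32/((-1076*(-2086))) = 32/2244536 = 32*(1/2244536) = 4/280567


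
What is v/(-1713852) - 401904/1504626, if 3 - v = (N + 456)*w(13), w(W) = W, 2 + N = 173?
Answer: -1342349765/5116480713 ≈ -0.26236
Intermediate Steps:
N = 171 (N = -2 + 173 = 171)
v = -8148 (v = 3 - (171 + 456)*13 = 3 - 627*13 = 3 - 1*8151 = 3 - 8151 = -8148)
v/(-1713852) - 401904/1504626 = -8148/(-1713852) - 401904/1504626 = -8148*(-1/1713852) - 401904*1/1504626 = 97/20403 - 66984/250771 = -1342349765/5116480713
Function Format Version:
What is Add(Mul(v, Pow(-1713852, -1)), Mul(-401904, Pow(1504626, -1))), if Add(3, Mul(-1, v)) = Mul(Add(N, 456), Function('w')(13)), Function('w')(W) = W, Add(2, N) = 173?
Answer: Rational(-1342349765, 5116480713) ≈ -0.26236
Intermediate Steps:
N = 171 (N = Add(-2, 173) = 171)
v = -8148 (v = Add(3, Mul(-1, Mul(Add(171, 456), 13))) = Add(3, Mul(-1, Mul(627, 13))) = Add(3, Mul(-1, 8151)) = Add(3, -8151) = -8148)
Add(Mul(v, Pow(-1713852, -1)), Mul(-401904, Pow(1504626, -1))) = Add(Mul(-8148, Pow(-1713852, -1)), Mul(-401904, Pow(1504626, -1))) = Add(Mul(-8148, Rational(-1, 1713852)), Mul(-401904, Rational(1, 1504626))) = Add(Rational(97, 20403), Rational(-66984, 250771)) = Rational(-1342349765, 5116480713)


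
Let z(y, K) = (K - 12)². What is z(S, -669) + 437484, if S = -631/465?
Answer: 901245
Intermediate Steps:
S = -631/465 (S = -631*1/465 = -631/465 ≈ -1.3570)
z(y, K) = (-12 + K)²
z(S, -669) + 437484 = (-12 - 669)² + 437484 = (-681)² + 437484 = 463761 + 437484 = 901245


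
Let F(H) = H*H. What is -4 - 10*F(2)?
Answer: -44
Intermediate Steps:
F(H) = H²
-4 - 10*F(2) = -4 - 10*2² = -4 - 10*4 = -4 - 40 = -44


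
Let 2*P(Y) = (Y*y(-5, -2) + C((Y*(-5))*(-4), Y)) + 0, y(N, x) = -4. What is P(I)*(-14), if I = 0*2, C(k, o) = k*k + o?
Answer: 0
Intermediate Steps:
C(k, o) = o + k**2 (C(k, o) = k**2 + o = o + k**2)
I = 0
P(Y) = 200*Y**2 - 3*Y/2 (P(Y) = ((Y*(-4) + (Y + ((Y*(-5))*(-4))**2)) + 0)/2 = ((-4*Y + (Y + (-5*Y*(-4))**2)) + 0)/2 = ((-4*Y + (Y + (20*Y)**2)) + 0)/2 = ((-4*Y + (Y + 400*Y**2)) + 0)/2 = ((-3*Y + 400*Y**2) + 0)/2 = (-3*Y + 400*Y**2)/2 = 200*Y**2 - 3*Y/2)
P(I)*(-14) = ((1/2)*0*(-3 + 400*0))*(-14) = ((1/2)*0*(-3 + 0))*(-14) = ((1/2)*0*(-3))*(-14) = 0*(-14) = 0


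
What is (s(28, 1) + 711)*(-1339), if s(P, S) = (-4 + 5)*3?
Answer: -956046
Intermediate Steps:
s(P, S) = 3 (s(P, S) = 1*3 = 3)
(s(28, 1) + 711)*(-1339) = (3 + 711)*(-1339) = 714*(-1339) = -956046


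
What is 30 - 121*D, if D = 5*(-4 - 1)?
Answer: 3055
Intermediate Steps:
D = -25 (D = 5*(-5) = -25)
30 - 121*D = 30 - 121*(-25) = 30 + 3025 = 3055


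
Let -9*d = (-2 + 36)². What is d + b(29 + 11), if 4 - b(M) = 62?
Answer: -1678/9 ≈ -186.44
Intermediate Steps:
d = -1156/9 (d = -(-2 + 36)²/9 = -⅑*34² = -⅑*1156 = -1156/9 ≈ -128.44)
b(M) = -58 (b(M) = 4 - 1*62 = 4 - 62 = -58)
d + b(29 + 11) = -1156/9 - 58 = -1678/9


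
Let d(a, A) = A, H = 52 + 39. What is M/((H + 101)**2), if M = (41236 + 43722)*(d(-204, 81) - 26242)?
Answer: -1111293119/18432 ≈ -60292.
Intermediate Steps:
H = 91
M = -2222586238 (M = (41236 + 43722)*(81 - 26242) = 84958*(-26161) = -2222586238)
M/((H + 101)**2) = -2222586238/(91 + 101)**2 = -2222586238/(192**2) = -2222586238/36864 = -2222586238*1/36864 = -1111293119/18432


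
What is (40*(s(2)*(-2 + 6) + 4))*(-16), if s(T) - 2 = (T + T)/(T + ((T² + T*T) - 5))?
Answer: -9728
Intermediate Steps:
s(T) = 2 + 2*T/(-5 + T + 2*T²) (s(T) = 2 + (T + T)/(T + ((T² + T*T) - 5)) = 2 + (2*T)/(T + ((T² + T²) - 5)) = 2 + (2*T)/(T + (2*T² - 5)) = 2 + (2*T)/(T + (-5 + 2*T²)) = 2 + (2*T)/(-5 + T + 2*T²) = 2 + 2*T/(-5 + T + 2*T²))
(40*(s(2)*(-2 + 6) + 4))*(-16) = (40*((2*(-5 + 2*2 + 2*2²)/(-5 + 2 + 2*2²))*(-2 + 6) + 4))*(-16) = (40*((2*(-5 + 4 + 2*4)/(-5 + 2 + 2*4))*4 + 4))*(-16) = (40*((2*(-5 + 4 + 8)/(-5 + 2 + 8))*4 + 4))*(-16) = (40*((2*7/5)*4 + 4))*(-16) = (40*((2*(⅕)*7)*4 + 4))*(-16) = (40*((14/5)*4 + 4))*(-16) = (40*(56/5 + 4))*(-16) = (40*(76/5))*(-16) = 608*(-16) = -9728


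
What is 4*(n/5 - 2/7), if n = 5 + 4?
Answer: 212/35 ≈ 6.0571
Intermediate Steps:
n = 9
4*(n/5 - 2/7) = 4*(9/5 - 2/7) = 4*(53/35) = 212/35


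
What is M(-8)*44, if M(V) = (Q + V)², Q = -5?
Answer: 7436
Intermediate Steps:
M(V) = (-5 + V)²
M(-8)*44 = (-5 - 8)²*44 = (-13)²*44 = 169*44 = 7436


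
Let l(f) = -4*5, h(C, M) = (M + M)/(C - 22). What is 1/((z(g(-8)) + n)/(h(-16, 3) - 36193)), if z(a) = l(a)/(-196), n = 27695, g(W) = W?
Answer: -3369583/2578414 ≈ -1.3068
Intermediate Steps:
h(C, M) = 2*M/(-22 + C) (h(C, M) = (2*M)/(-22 + C) = 2*M/(-22 + C))
l(f) = -20
z(a) = 5/49 (z(a) = -20/(-196) = -20*(-1/196) = 5/49)
1/((z(g(-8)) + n)/(h(-16, 3) - 36193)) = 1/((5/49 + 27695)/(2*3/(-22 - 16) - 36193)) = 1/(1357060/(49*(2*3/(-38) - 36193))) = 1/(1357060/(49*(2*3*(-1/38) - 36193))) = 1/(1357060/(49*(-3/19 - 36193))) = 1/(1357060/(49*(-687670/19))) = 1/((1357060/49)*(-19/687670)) = 1/(-2578414/3369583) = -3369583/2578414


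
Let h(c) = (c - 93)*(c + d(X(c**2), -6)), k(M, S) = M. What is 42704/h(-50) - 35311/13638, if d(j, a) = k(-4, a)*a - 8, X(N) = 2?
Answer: 12079855/1950234 ≈ 6.1941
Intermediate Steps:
d(j, a) = -8 - 4*a (d(j, a) = -4*a - 8 = -8 - 4*a)
h(c) = (-93 + c)*(16 + c) (h(c) = (c - 93)*(c + (-8 - 4*(-6))) = (-93 + c)*(c + (-8 + 24)) = (-93 + c)*(c + 16) = (-93 + c)*(16 + c))
42704/h(-50) - 35311/13638 = 42704/(-1488 + (-50)**2 - 77*(-50)) - 35311/13638 = 42704/(-1488 + 2500 + 3850) - 35311*1/13638 = 42704/4862 - 35311/13638 = 42704*(1/4862) - 35311/13638 = 1256/143 - 35311/13638 = 12079855/1950234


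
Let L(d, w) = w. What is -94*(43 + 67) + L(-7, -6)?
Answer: -10346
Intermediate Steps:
-94*(43 + 67) + L(-7, -6) = -94*(43 + 67) - 6 = -94*110 - 6 = -10340 - 6 = -10346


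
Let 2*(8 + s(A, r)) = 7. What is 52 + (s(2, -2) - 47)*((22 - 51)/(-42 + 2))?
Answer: 1173/80 ≈ 14.663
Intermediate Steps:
s(A, r) = -9/2 (s(A, r) = -8 + (1/2)*7 = -8 + 7/2 = -9/2)
52 + (s(2, -2) - 47)*((22 - 51)/(-42 + 2)) = 52 + (-9/2 - 47)*((22 - 51)/(-42 + 2)) = 52 - (-2987)/(2*(-40)) = 52 - (-2987)*(-1)/(2*40) = 52 - 103/2*29/40 = 52 - 2987/80 = 1173/80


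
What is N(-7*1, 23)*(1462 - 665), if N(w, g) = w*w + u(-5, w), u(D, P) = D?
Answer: 35068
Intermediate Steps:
N(w, g) = -5 + w² (N(w, g) = w*w - 5 = w² - 5 = -5 + w²)
N(-7*1, 23)*(1462 - 665) = (-5 + (-7*1)²)*(1462 - 665) = (-5 + (-7)²)*797 = (-5 + 49)*797 = 44*797 = 35068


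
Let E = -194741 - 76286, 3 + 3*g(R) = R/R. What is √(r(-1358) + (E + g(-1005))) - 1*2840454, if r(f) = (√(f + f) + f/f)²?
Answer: -2840454 + 2*√(-615921 + 9*I*√679)/3 ≈ -2.8405e+6 + 523.2*I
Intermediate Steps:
g(R) = -⅔ (g(R) = -1 + (R/R)/3 = -1 + (⅓)*1 = -1 + ⅓ = -⅔)
E = -271027
r(f) = (1 + √2*√f)² (r(f) = (√(2*f) + 1)² = (√2*√f + 1)² = (1 + √2*√f)²)
√(r(-1358) + (E + g(-1005))) - 1*2840454 = √((-1358 + √2*(-1358)^(3/2))²/(-1358)² + (-271027 - ⅔)) - 1*2840454 = √((-1358 + √2*(-1358*I*√1358))²/1844164 - 813083/3) - 2840454 = √((-1358 - 2716*I*√679)²/1844164 - 813083/3) - 2840454 = √(-813083/3 + (-1358 - 2716*I*√679)²/1844164) - 2840454 = -2840454 + √(-813083/3 + (-1358 - 2716*I*√679)²/1844164)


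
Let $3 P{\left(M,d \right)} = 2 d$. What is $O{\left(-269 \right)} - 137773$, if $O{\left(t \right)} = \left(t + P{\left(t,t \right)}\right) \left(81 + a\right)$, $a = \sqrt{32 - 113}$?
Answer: $-174088 - 4035 i \approx -1.7409 \cdot 10^{5} - 4035.0 i$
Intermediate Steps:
$P{\left(M,d \right)} = \frac{2 d}{3}$
$a = 9 i$ ($a = \sqrt{-81} = 9 i \approx 9.0 i$)
$O{\left(t \right)} = \frac{5 t \left(81 + 9 i\right)}{3}$ ($O{\left(t \right)} = \left(t + \frac{2 t}{3}\right) \left(81 + 9 i\right) = \frac{5 t}{3} \left(81 + 9 i\right) = \frac{5 t \left(81 + 9 i\right)}{3}$)
$O{\left(-269 \right)} - 137773 = 15 \left(-269\right) \left(9 + i\right) - 137773 = \left(-36315 - 4035 i\right) - 137773 = -174088 - 4035 i$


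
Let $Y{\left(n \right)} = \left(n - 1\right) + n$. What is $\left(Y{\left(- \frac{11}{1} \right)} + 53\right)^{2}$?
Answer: $900$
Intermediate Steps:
$Y{\left(n \right)} = -1 + 2 n$ ($Y{\left(n \right)} = \left(-1 + n\right) + n = -1 + 2 n$)
$\left(Y{\left(- \frac{11}{1} \right)} + 53\right)^{2} = \left(\left(-1 + 2 \left(- \frac{11}{1}\right)\right) + 53\right)^{2} = \left(\left(-1 + 2 \left(\left(-11\right) 1\right)\right) + 53\right)^{2} = \left(\left(-1 + 2 \left(-11\right)\right) + 53\right)^{2} = \left(\left(-1 - 22\right) + 53\right)^{2} = \left(-23 + 53\right)^{2} = 30^{2} = 900$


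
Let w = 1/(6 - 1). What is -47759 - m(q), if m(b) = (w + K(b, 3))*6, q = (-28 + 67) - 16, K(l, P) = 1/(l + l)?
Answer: -5492438/115 ≈ -47760.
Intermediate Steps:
K(l, P) = 1/(2*l)
w = ⅕ (w = 1/5 = ⅕ ≈ 0.20000)
q = 23 (q = 39 - 16 = 23)
m(b) = 6/5 + 3/b (m(b) = (⅕ + 1/(2*b))*6 = 6/5 + 3/b)
-47759 - m(q) = -47759 - (6/5 + 3/23) = -47759 - 1*153/115 = -47759 - 153/115 = -5492438/115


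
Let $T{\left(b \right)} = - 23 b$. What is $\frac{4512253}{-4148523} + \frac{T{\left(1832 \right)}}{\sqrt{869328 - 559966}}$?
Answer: $- \frac{4512253}{4148523} - \frac{21068 \sqrt{309362}}{154681} \approx -76.844$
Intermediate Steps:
$\frac{4512253}{-4148523} + \frac{T{\left(1832 \right)}}{\sqrt{869328 - 559966}} = \frac{4512253}{-4148523} + \frac{\left(-23\right) 1832}{\sqrt{869328 - 559966}} = 4512253 \left(- \frac{1}{4148523}\right) - \frac{42136}{\sqrt{309362}} = - \frac{4512253}{4148523} - 42136 \frac{\sqrt{309362}}{309362} = - \frac{4512253}{4148523} - \frac{21068 \sqrt{309362}}{154681}$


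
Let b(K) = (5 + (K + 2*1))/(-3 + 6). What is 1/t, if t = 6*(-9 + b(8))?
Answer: -1/24 ≈ -0.041667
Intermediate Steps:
b(K) = 7/3 + K/3 (b(K) = (5 + (K + 2))/3 = (5 + (2 + K))*(⅓) = (7 + K)*(⅓) = 7/3 + K/3)
t = -24 (t = 6*(-9 + (7/3 + (⅓)*8)) = 6*(-9 + (7/3 + 8/3)) = 6*(-9 + 5) = 6*(-4) = -24)
1/t = 1/(-24) = -1/24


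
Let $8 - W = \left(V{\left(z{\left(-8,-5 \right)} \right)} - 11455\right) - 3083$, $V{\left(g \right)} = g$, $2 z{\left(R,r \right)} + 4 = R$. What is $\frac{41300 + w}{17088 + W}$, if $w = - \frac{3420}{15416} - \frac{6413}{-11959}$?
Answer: $\frac{1903530912557}{1458287157040} \approx 1.3053$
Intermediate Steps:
$z{\left(R,r \right)} = -2 + \frac{R}{2}$
$w = \frac{14490757}{46089986}$ ($w = \left(-3420\right) \frac{1}{15416} - - \frac{6413}{11959} = - \frac{855}{3854} + \frac{6413}{11959} = \frac{14490757}{46089986} \approx 0.3144$)
$W = 14552$ ($W = 8 - \left(\left(\left(-2 + \frac{1}{2} \left(-8\right)\right) - 11455\right) - 3083\right) = 8 - \left(\left(\left(-2 - 4\right) - 11455\right) - 3083\right) = 8 - \left(\left(-6 - 11455\right) - 3083\right) = 8 - \left(-11461 - 3083\right) = 8 - -14544 = 8 + 14544 = 14552$)
$\frac{41300 + w}{17088 + W} = \frac{41300 + \frac{14490757}{46089986}}{17088 + 14552} = \frac{1903530912557}{46089986 \cdot 31640} = \frac{1903530912557}{46089986} \cdot \frac{1}{31640} = \frac{1903530912557}{1458287157040}$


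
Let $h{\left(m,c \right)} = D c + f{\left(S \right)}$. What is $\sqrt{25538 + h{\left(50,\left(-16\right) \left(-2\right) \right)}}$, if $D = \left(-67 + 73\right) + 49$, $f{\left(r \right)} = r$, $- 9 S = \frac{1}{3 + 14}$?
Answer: $\frac{\sqrt{71002081}}{51} \approx 165.22$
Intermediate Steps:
$S = - \frac{1}{153}$ ($S = - \frac{1}{9 \left(3 + 14\right)} = - \frac{1}{9 \cdot 17} = \left(- \frac{1}{9}\right) \frac{1}{17} = - \frac{1}{153} \approx -0.0065359$)
$D = 55$ ($D = 6 + 49 = 55$)
$h{\left(m,c \right)} = - \frac{1}{153} + 55 c$ ($h{\left(m,c \right)} = 55 c - \frac{1}{153} = - \frac{1}{153} + 55 c$)
$\sqrt{25538 + h{\left(50,\left(-16\right) \left(-2\right) \right)}} = \sqrt{25538 - \left(\frac{1}{153} - 55 \left(\left(-16\right) \left(-2\right)\right)\right)} = \sqrt{25538 + \left(- \frac{1}{153} + 55 \cdot 32\right)} = \sqrt{25538 + \left(- \frac{1}{153} + 1760\right)} = \sqrt{25538 + \frac{269279}{153}} = \sqrt{\frac{4176593}{153}} = \frac{\sqrt{71002081}}{51}$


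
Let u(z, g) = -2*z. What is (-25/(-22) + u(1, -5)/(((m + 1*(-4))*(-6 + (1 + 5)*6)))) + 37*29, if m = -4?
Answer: 1417871/1320 ≈ 1074.1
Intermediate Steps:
(-25/(-22) + u(1, -5)/(((m + 1*(-4))*(-6 + (1 + 5)*6)))) + 37*29 = (-25/(-22) + (-2*1)/(((-4 + 1*(-4))*(-6 + (1 + 5)*6)))) + 37*29 = (-25*(-1/22) - 2*1/((-6 + 6*6)*(-4 - 4))) + 1073 = (25/22 - 2*(-1/(8*(-6 + 36)))) + 1073 = (25/22 - 2/((-8*30))) + 1073 = (25/22 - 2/(-240)) + 1073 = (25/22 - 2*(-1/240)) + 1073 = (25/22 + 1/120) + 1073 = 1511/1320 + 1073 = 1417871/1320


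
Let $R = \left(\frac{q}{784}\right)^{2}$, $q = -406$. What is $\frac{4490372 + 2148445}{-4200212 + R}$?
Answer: $- \frac{20819330112}{13171863991} \approx -1.5806$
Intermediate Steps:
$R = \frac{841}{3136}$ ($R = \left(- \frac{406}{784}\right)^{2} = \left(\left(-406\right) \frac{1}{784}\right)^{2} = \left(- \frac{29}{56}\right)^{2} = \frac{841}{3136} \approx 0.26818$)
$\frac{4490372 + 2148445}{-4200212 + R} = \frac{4490372 + 2148445}{-4200212 + \frac{841}{3136}} = \frac{6638817}{- \frac{13171863991}{3136}} = 6638817 \left(- \frac{3136}{13171863991}\right) = - \frac{20819330112}{13171863991}$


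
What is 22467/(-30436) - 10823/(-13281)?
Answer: 31024601/404220516 ≈ 0.076752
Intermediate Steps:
22467/(-30436) - 10823/(-13281) = 22467*(-1/30436) - 10823*(-1/13281) = -22467/30436 + 10823/13281 = 31024601/404220516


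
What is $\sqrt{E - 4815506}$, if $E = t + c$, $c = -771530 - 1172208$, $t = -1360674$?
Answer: $i \sqrt{8119918} \approx 2849.5 i$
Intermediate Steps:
$c = -1943738$ ($c = -771530 - 1172208 = -1943738$)
$E = -3304412$ ($E = -1360674 - 1943738 = -3304412$)
$\sqrt{E - 4815506} = \sqrt{-3304412 - 4815506} = \sqrt{-8119918} = i \sqrt{8119918}$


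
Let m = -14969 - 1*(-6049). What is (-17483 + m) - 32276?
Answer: -58679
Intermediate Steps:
m = -8920 (m = -14969 + 6049 = -8920)
(-17483 + m) - 32276 = (-17483 - 8920) - 32276 = -26403 - 32276 = -58679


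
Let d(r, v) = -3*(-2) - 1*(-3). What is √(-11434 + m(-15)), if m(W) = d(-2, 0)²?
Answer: I*√11353 ≈ 106.55*I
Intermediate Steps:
d(r, v) = 9 (d(r, v) = 6 + 3 = 9)
m(W) = 81 (m(W) = 9² = 81)
√(-11434 + m(-15)) = √(-11434 + 81) = √(-11353) = I*√11353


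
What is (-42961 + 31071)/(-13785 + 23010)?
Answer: -58/45 ≈ -1.2889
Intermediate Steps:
(-42961 + 31071)/(-13785 + 23010) = -11890/9225 = -11890*1/9225 = -58/45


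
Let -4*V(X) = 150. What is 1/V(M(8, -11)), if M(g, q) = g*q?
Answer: -2/75 ≈ -0.026667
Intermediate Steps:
V(X) = -75/2 (V(X) = -1/4*150 = -75/2)
1/V(M(8, -11)) = 1/(-75/2) = -2/75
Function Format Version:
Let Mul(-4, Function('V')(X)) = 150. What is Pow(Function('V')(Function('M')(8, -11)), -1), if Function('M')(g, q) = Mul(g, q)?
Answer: Rational(-2, 75) ≈ -0.026667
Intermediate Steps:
Function('V')(X) = Rational(-75, 2) (Function('V')(X) = Mul(Rational(-1, 4), 150) = Rational(-75, 2))
Pow(Function('V')(Function('M')(8, -11)), -1) = Pow(Rational(-75, 2), -1) = Rational(-2, 75)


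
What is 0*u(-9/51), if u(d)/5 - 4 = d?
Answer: 0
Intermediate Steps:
u(d) = 20 + 5*d
0*u(-9/51) = 0*(20 + 5*(-9/51)) = 0*(20 + 5*(-9*1/51)) = 0*(20 + 5*(-3/17)) = 0*(20 - 15/17) = 0*(325/17) = 0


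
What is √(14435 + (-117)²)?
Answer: 2*√7031 ≈ 167.70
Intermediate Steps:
√(14435 + (-117)²) = √(14435 + 13689) = √28124 = 2*√7031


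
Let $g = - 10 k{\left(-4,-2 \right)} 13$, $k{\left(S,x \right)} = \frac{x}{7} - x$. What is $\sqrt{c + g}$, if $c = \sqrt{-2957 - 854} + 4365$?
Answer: $\frac{\sqrt{202965 + 49 i \sqrt{3811}}}{7} \approx 64.361 + 0.47958 i$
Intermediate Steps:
$c = 4365 + i \sqrt{3811}$ ($c = \sqrt{-3811} + 4365 = i \sqrt{3811} + 4365 = 4365 + i \sqrt{3811} \approx 4365.0 + 61.733 i$)
$k{\left(S,x \right)} = - \frac{6 x}{7}$ ($k{\left(S,x \right)} = x \frac{1}{7} - x = \frac{x}{7} - x = - \frac{6 x}{7}$)
$g = - \frac{1560}{7}$ ($g = - 10 \left(\left(- \frac{6}{7}\right) \left(-2\right)\right) 13 = \left(-10\right) \frac{12}{7} \cdot 13 = \left(- \frac{120}{7}\right) 13 = - \frac{1560}{7} \approx -222.86$)
$\sqrt{c + g} = \sqrt{\left(4365 + i \sqrt{3811}\right) - \frac{1560}{7}} = \sqrt{\frac{28995}{7} + i \sqrt{3811}}$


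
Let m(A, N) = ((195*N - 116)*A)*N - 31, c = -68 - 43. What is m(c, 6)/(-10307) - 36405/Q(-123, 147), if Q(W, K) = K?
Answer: -90677690/505043 ≈ -179.54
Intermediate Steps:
c = -111
m(A, N) = -31 + A*N*(-116 + 195*N) (m(A, N) = ((-116 + 195*N)*A)*N - 31 = (A*(-116 + 195*N))*N - 31 = A*N*(-116 + 195*N) - 31 = -31 + A*N*(-116 + 195*N))
m(c, 6)/(-10307) - 36405/Q(-123, 147) = (-31 - 116*(-111)*6 + 195*(-111)*6**2)/(-10307) - 36405/147 = (-31 + 77256 + 195*(-111)*36)*(-1/10307) - 36405*1/147 = (-31 + 77256 - 779220)*(-1/10307) - 12135/49 = -701995*(-1/10307) - 12135/49 = 701995/10307 - 12135/49 = -90677690/505043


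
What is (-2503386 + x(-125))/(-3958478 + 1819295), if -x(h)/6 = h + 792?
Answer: 835796/713061 ≈ 1.1721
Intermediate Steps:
x(h) = -4752 - 6*h (x(h) = -6*(h + 792) = -6*(792 + h) = -4752 - 6*h)
(-2503386 + x(-125))/(-3958478 + 1819295) = (-2503386 + (-4752 - 6*(-125)))/(-3958478 + 1819295) = (-2503386 + (-4752 + 750))/(-2139183) = (-2503386 - 4002)*(-1/2139183) = -2507388*(-1/2139183) = 835796/713061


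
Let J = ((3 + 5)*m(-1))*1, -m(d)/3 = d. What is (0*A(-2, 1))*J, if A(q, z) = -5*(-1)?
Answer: 0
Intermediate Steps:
m(d) = -3*d
A(q, z) = 5
J = 24 (J = ((3 + 5)*(-3*(-1)))*1 = (8*3)*1 = 24*1 = 24)
(0*A(-2, 1))*J = (0*5)*24 = 0*24 = 0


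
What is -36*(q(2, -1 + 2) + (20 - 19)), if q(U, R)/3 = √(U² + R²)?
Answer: -36 - 108*√5 ≈ -277.50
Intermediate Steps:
q(U, R) = 3*√(R² + U²) (q(U, R) = 3*√(U² + R²) = 3*√(R² + U²))
-36*(q(2, -1 + 2) + (20 - 19)) = -36*(3*√((-1 + 2)² + 2²) + (20 - 19)) = -36*(3*√(1² + 4) + 1) = -36*(3*√(1 + 4) + 1) = -36*(3*√5 + 1) = -36*(1 + 3*√5) = -36 - 108*√5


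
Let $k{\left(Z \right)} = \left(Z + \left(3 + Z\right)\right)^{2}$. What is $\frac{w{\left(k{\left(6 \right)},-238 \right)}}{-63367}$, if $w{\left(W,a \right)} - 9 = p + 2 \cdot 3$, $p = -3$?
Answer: $- \frac{12}{63367} \approx -0.00018937$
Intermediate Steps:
$k{\left(Z \right)} = \left(3 + 2 Z\right)^{2}$
$w{\left(W,a \right)} = 12$ ($w{\left(W,a \right)} = 9 + \left(-3 + 2 \cdot 3\right) = 9 + \left(-3 + 6\right) = 9 + 3 = 12$)
$\frac{w{\left(k{\left(6 \right)},-238 \right)}}{-63367} = \frac{12}{-63367} = 12 \left(- \frac{1}{63367}\right) = - \frac{12}{63367}$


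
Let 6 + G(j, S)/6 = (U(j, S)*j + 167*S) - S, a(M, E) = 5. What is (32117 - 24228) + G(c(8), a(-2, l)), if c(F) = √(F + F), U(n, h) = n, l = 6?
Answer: 12929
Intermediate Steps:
c(F) = √2*√F (c(F) = √(2*F) = √2*√F)
G(j, S) = -36 + 6*j² + 996*S (G(j, S) = -36 + 6*((j*j + 167*S) - S) = -36 + 6*((j² + 167*S) - S) = -36 + 6*(j² + 166*S) = -36 + (6*j² + 996*S) = -36 + 6*j² + 996*S)
(32117 - 24228) + G(c(8), a(-2, l)) = (32117 - 24228) + (-36 + 6*(√2*√8)² + 996*5) = 7889 + (-36 + 6*(√2*(2*√2))² + 4980) = 7889 + (-36 + 6*4² + 4980) = 7889 + (-36 + 6*16 + 4980) = 7889 + (-36 + 96 + 4980) = 7889 + 5040 = 12929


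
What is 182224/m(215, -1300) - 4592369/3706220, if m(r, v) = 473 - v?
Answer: 667219963043/6571128060 ≈ 101.54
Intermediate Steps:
182224/m(215, -1300) - 4592369/3706220 = 182224/(473 - 1*(-1300)) - 4592369/3706220 = 182224/(473 + 1300) - 4592369*1/3706220 = 182224/1773 - 4592369/3706220 = 667219963043/6571128060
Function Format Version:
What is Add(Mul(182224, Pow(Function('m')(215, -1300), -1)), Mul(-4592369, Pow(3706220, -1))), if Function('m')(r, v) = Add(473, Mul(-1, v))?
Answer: Rational(667219963043, 6571128060) ≈ 101.54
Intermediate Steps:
Add(Mul(182224, Pow(Function('m')(215, -1300), -1)), Mul(-4592369, Pow(3706220, -1))) = Add(Mul(182224, Pow(Add(473, Mul(-1, -1300)), -1)), Mul(-4592369, Pow(3706220, -1))) = Add(Mul(182224, Pow(Add(473, 1300), -1)), Mul(-4592369, Rational(1, 3706220))) = Add(Mul(182224, Pow(1773, -1)), Rational(-4592369, 3706220)) = Add(Mul(182224, Rational(1, 1773)), Rational(-4592369, 3706220)) = Add(Rational(182224, 1773), Rational(-4592369, 3706220)) = Rational(667219963043, 6571128060)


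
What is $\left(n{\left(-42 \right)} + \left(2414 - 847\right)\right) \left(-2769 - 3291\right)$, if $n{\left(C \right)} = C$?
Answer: $-9241500$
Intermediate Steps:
$\left(n{\left(-42 \right)} + \left(2414 - 847\right)\right) \left(-2769 - 3291\right) = \left(-42 + \left(2414 - 847\right)\right) \left(-2769 - 3291\right) = \left(-42 + 1567\right) \left(-6060\right) = 1525 \left(-6060\right) = -9241500$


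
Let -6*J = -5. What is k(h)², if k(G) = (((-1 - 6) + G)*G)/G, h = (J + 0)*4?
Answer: 121/9 ≈ 13.444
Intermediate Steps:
J = ⅚ (J = -⅙*(-5) = ⅚ ≈ 0.83333)
h = 10/3 (h = (⅚ + 0)*4 = (⅚)*4 = 10/3 ≈ 3.3333)
k(G) = -7 + G (k(G) = ((-7 + G)*G)/G = (G*(-7 + G))/G = -7 + G)
k(h)² = (-7 + 10/3)² = (-11/3)² = 121/9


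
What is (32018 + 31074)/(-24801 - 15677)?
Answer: -31546/20239 ≈ -1.5587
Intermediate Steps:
(32018 + 31074)/(-24801 - 15677) = 63092/(-40478) = 63092*(-1/40478) = -31546/20239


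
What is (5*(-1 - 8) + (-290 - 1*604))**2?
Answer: 881721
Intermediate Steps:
(5*(-1 - 8) + (-290 - 1*604))**2 = (5*(-9) + (-290 - 604))**2 = (-45 - 894)**2 = (-939)**2 = 881721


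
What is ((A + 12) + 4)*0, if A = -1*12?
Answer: 0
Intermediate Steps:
A = -12
((A + 12) + 4)*0 = ((-12 + 12) + 4)*0 = (0 + 4)*0 = 4*0 = 0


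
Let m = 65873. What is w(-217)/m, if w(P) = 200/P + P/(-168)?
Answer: 1927/343066584 ≈ 5.6170e-6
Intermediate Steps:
w(P) = 200/P - P/168 (w(P) = 200/P + P*(-1/168) = 200/P - P/168)
w(-217)/m = (200/(-217) - 1/168*(-217))/65873 = (200*(-1/217) + 31/24)*(1/65873) = (-200/217 + 31/24)*(1/65873) = (1927/5208)*(1/65873) = 1927/343066584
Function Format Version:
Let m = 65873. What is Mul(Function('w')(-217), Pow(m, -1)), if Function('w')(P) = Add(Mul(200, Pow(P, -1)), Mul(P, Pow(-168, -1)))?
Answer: Rational(1927, 343066584) ≈ 5.6170e-6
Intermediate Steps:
Function('w')(P) = Add(Mul(200, Pow(P, -1)), Mul(Rational(-1, 168), P)) (Function('w')(P) = Add(Mul(200, Pow(P, -1)), Mul(P, Rational(-1, 168))) = Add(Mul(200, Pow(P, -1)), Mul(Rational(-1, 168), P)))
Mul(Function('w')(-217), Pow(m, -1)) = Mul(Add(Mul(200, Pow(-217, -1)), Mul(Rational(-1, 168), -217)), Pow(65873, -1)) = Mul(Add(Mul(200, Rational(-1, 217)), Rational(31, 24)), Rational(1, 65873)) = Mul(Add(Rational(-200, 217), Rational(31, 24)), Rational(1, 65873)) = Mul(Rational(1927, 5208), Rational(1, 65873)) = Rational(1927, 343066584)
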